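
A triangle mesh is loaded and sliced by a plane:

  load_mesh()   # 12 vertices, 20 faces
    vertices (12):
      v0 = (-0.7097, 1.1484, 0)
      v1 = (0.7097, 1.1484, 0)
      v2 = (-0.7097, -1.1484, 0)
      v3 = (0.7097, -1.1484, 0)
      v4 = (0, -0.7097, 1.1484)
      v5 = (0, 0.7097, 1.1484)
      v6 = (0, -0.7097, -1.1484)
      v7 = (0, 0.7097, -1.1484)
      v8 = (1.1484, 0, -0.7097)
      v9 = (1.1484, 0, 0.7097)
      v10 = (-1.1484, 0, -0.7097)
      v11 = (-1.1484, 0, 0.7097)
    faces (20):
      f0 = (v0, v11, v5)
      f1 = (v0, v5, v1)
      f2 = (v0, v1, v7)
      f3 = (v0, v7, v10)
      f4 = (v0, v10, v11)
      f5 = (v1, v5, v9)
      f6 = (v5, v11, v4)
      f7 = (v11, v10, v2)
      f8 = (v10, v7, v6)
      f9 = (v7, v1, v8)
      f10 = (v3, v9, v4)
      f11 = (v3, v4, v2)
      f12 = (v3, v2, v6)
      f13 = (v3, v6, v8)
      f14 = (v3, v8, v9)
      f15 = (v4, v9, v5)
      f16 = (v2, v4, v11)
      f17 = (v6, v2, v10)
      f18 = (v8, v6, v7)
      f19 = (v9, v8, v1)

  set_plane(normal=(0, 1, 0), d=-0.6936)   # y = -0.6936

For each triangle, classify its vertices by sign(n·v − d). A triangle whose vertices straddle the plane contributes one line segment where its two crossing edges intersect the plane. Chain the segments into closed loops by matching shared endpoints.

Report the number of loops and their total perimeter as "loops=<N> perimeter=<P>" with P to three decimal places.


Straddling triangles (10 of 20):
  (v5,v11,v4) [++-] → (-0.0260522, -0.6936, 1.13845)–(0, -0.6936, 1.1484)  len=0.0279
  (v11,v10,v2) [++-] → (-0.883438, -0.6936, -0.281062)–(-0.883438, -0.6936, 0.281062)  len=0.5621
  (v10,v7,v6) [++-] → (0, -0.6936, -1.1484)–(-0.0260522, -0.6936, -1.13845)  len=0.0279
  (v3,v9,v4) [-+-] → (0.883438, -0.6936, 0.281062)–(0.0260522, -0.6936, 1.13845)  len=1.2125
  (v3,v6,v8) [--+] → (0.0260522, -0.6936, -1.13845)–(0.883438, -0.6936, -0.281062)  len=1.2125
  (v3,v8,v9) [-++] → (0.883438, -0.6936, -0.281062)–(0.883438, -0.6936, 0.281062)  len=0.5621
  (v4,v9,v5) [-++] → (0.0260522, -0.6936, 1.13845)–(0, -0.6936, 1.1484)  len=0.0279
  (v2,v4,v11) [--+] → (-0.0260522, -0.6936, 1.13845)–(-0.883438, -0.6936, 0.281062)  len=1.2125
  (v6,v2,v10) [--+] → (-0.883438, -0.6936, -0.281062)–(-0.0260522, -0.6936, -1.13845)  len=1.2125
  (v8,v6,v7) [+-+] → (0.0260522, -0.6936, -1.13845)–(0, -0.6936, -1.1484)  len=0.0279

Chained into 1 loop(s):
  loop 1: 10 segments, perimeter = 6.0859
Total perimeter = 6.086

loops=1 perimeter=6.086


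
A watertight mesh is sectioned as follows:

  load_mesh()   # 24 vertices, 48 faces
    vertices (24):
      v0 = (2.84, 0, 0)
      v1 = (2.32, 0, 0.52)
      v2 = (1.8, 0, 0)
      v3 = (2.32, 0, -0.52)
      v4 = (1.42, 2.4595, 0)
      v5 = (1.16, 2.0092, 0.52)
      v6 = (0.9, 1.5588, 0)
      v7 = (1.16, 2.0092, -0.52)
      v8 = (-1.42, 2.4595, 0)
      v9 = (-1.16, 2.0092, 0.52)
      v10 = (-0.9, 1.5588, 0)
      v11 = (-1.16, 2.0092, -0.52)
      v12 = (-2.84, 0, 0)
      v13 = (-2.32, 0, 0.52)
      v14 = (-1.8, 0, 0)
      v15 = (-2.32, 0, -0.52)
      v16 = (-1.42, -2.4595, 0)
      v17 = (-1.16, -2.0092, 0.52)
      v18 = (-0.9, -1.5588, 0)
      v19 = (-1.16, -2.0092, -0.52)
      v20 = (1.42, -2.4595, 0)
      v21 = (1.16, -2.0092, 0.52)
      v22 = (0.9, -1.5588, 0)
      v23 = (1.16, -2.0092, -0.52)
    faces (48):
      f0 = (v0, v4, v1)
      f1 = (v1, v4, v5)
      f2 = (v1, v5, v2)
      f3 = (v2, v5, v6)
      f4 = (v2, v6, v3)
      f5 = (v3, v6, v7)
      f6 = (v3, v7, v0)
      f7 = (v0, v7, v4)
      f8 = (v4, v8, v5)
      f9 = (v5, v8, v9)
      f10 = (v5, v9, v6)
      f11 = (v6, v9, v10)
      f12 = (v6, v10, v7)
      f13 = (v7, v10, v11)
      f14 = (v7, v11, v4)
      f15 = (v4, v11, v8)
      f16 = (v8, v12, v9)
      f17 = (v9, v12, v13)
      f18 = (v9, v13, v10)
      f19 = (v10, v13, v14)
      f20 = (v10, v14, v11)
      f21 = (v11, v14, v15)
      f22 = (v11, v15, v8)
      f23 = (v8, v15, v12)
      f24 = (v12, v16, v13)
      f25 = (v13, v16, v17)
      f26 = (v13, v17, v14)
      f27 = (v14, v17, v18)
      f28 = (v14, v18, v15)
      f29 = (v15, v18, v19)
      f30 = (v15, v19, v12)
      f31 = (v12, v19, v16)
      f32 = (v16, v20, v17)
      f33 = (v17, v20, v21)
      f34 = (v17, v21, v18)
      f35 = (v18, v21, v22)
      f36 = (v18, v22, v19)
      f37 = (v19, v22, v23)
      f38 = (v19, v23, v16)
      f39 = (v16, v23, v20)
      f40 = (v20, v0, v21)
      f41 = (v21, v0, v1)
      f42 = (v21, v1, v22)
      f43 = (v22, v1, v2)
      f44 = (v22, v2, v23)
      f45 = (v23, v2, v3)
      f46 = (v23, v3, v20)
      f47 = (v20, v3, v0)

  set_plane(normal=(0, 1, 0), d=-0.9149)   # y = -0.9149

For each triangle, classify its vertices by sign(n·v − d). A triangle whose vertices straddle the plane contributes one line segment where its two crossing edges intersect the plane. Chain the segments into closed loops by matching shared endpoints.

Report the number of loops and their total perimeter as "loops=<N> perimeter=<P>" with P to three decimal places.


loops=2 perimeter=5.883

Straddling triangles (16 of 48):
  (v12,v16,v13) [+-+] → (-2.31178, -0.9149, 0)–(-1.98521, -0.9149, 0.326567)  len=0.4618
  (v13,v16,v17) [+--] → (-1.98521, -0.9149, 0.326567)–(-1.79179, -0.9149, 0.52)  len=0.2735
  (v13,v17,v14) [+-+] → (-1.79179, -0.9149, 0.52)–(-1.50857, -0.9149, 0.236785)  len=0.4005
  (v14,v17,v18) [+--] → (-1.50857, -0.9149, 0.236785)–(-1.27177, -0.9149, 0)  len=0.3349
  (v14,v18,v15) [+-+] → (-1.27177, -0.9149, 0)–(-1.48657, -0.9149, -0.214799)  len=0.3038
  (v15,v18,v19) [+--] → (-1.48657, -0.9149, -0.214799)–(-1.79179, -0.9149, -0.52)  len=0.4316
  (v15,v19,v12) [+-+] → (-1.79179, -0.9149, -0.52)–(-2.075, -0.9149, -0.236785)  len=0.4005
  (v12,v19,v16) [+--] → (-2.075, -0.9149, -0.236785)–(-2.31178, -0.9149, 0)  len=0.3349
  (v20,v0,v21) [-+-] → (2.31178, -0.9149, 0)–(2.075, -0.9149, 0.236785)  len=0.3349
  (v21,v0,v1) [-++] → (2.075, -0.9149, 0.236785)–(1.79179, -0.9149, 0.52)  len=0.4005
  (v21,v1,v22) [-+-] → (1.79179, -0.9149, 0.52)–(1.48657, -0.9149, 0.214799)  len=0.4316
  (v22,v1,v2) [-++] → (1.48657, -0.9149, 0.214799)–(1.27177, -0.9149, 0)  len=0.3038
  (v22,v2,v23) [-+-] → (1.27177, -0.9149, 0)–(1.50857, -0.9149, -0.236785)  len=0.3349
  (v23,v2,v3) [-++] → (1.50857, -0.9149, -0.236785)–(1.79179, -0.9149, -0.52)  len=0.4005
  (v23,v3,v20) [-+-] → (1.79179, -0.9149, -0.52)–(1.98521, -0.9149, -0.326567)  len=0.2735
  (v20,v3,v0) [-++] → (1.98521, -0.9149, -0.326567)–(2.31178, -0.9149, 0)  len=0.4618

Chained into 2 loop(s):
  loop 1: 8 segments, perimeter = 2.9416
  loop 2: 8 segments, perimeter = 2.9416
Total perimeter = 5.883


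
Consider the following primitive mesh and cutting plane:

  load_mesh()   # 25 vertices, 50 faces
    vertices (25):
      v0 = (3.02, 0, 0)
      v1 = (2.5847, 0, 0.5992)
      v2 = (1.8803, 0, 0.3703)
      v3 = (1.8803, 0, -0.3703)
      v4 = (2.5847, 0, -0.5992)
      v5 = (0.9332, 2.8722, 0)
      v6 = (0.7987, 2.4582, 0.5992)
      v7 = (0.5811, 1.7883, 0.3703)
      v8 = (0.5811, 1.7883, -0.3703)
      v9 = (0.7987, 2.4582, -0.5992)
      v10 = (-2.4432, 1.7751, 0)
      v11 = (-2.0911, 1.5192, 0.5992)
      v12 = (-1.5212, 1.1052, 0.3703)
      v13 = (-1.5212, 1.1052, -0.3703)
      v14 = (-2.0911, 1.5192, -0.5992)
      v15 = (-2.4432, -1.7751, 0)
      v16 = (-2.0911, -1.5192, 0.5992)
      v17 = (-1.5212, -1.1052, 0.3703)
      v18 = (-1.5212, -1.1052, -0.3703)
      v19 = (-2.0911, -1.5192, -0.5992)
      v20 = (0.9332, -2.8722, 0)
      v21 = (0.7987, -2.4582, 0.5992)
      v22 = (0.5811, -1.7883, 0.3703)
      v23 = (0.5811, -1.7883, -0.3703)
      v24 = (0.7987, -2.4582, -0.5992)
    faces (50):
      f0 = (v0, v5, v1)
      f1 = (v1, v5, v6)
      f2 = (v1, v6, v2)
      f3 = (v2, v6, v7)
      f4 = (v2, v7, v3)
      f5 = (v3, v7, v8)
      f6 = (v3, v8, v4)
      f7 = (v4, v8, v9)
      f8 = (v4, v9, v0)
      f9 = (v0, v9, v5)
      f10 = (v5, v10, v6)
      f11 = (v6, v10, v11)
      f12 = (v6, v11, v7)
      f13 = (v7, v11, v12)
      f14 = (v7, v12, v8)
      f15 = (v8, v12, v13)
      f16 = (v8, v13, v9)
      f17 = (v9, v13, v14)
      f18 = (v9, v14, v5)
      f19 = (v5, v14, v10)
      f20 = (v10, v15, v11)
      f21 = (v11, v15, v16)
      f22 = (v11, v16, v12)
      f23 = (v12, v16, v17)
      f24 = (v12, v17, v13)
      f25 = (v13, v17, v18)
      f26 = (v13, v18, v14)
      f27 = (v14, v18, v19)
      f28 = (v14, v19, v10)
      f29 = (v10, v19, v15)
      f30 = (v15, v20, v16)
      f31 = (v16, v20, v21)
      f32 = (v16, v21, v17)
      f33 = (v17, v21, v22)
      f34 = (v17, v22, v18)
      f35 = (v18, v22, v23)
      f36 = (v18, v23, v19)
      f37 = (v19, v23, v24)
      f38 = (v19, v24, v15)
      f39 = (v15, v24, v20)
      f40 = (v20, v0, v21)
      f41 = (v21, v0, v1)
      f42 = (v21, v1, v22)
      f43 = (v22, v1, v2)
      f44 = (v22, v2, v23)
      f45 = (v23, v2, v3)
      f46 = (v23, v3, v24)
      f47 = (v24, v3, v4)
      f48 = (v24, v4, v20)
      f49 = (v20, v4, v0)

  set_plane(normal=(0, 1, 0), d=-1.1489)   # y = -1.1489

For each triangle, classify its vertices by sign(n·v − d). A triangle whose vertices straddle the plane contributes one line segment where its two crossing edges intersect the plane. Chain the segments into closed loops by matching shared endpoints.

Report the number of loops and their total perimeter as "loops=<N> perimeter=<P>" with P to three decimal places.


loops=2 perimeter=7.325

Straddling triangles (22 of 50):
  (v10,v15,v11) [+-+] → (-2.4432, -1.1489, 0)–(-2.37627, -1.1489, 0.113899)  len=0.1321
  (v11,v15,v16) [+--] → (-2.37627, -1.1489, 0.113899)–(-2.0911, -1.1489, 0.5992)  len=0.5629
  (v11,v16,v12) [+-+] → (-2.0911, -1.1489, 0.5992)–(-2.01069, -1.1489, 0.566902)  len=0.0867
  (v12,v16,v17) [+-+] → (-2.01069, -1.1489, 0.566902)–(-1.58136, -1.1489, 0.394462)  len=0.4627
  (v14,v18,v19) [++-] → (-1.58136, -1.1489, -0.394462)–(-2.0911, -1.1489, -0.5992)  len=0.5493
  (v14,v19,v10) [+-+] → (-2.0911, -1.1489, -0.5992)–(-2.13068, -1.1489, -0.531846)  len=0.0781
  (v10,v19,v15) [+--] → (-2.13068, -1.1489, -0.531846)–(-2.4432, -1.1489, 0)  len=0.6169
  (v16,v21,v17) [--+] → (-1.44627, -1.1489, 0.377693)–(-1.58136, -1.1489, 0.394462)  len=0.1361
  (v17,v21,v22) [+--] → (-1.44627, -1.1489, 0.377693)–(-1.38671, -1.1489, 0.3703)  len=0.0600
  (v17,v22,v18) [+-+] → (-1.38671, -1.1489, 0.3703)–(-1.38671, -1.1489, -0.322922)  len=0.6932
  (v18,v22,v23) [+--] → (-1.38671, -1.1489, -0.322922)–(-1.38671, -1.1489, -0.3703)  len=0.0474
  (v18,v23,v19) [+--] → (-1.38671, -1.1489, -0.3703)–(-1.58136, -1.1489, -0.394462)  len=0.1961
  (v20,v0,v21) [-+-] → (2.18527, -1.1489, 0)–(1.98182, -1.1489, 0.280051)  len=0.3461
  (v21,v0,v1) [-++] → (1.98182, -1.1489, 0.280051)–(1.74997, -1.1489, 0.5992)  len=0.3945
  (v21,v1,v22) [-+-] → (1.74997, -1.1489, 0.5992)–(1.29748, -1.1489, 0.452142)  len=0.4758
  (v22,v1,v2) [-++] → (1.29748, -1.1489, 0.452142)–(1.04562, -1.1489, 0.3703)  len=0.2648
  (v22,v2,v23) [-+-] → (1.04562, -1.1489, 0.3703)–(1.04562, -1.1489, -0.105501)  len=0.4758
  (v23,v2,v3) [-++] → (1.04562, -1.1489, -0.105501)–(1.04562, -1.1489, -0.3703)  len=0.2648
  (v23,v3,v24) [-+-] → (1.04562, -1.1489, -0.3703)–(1.37479, -1.1489, -0.477282)  len=0.3461
  (v24,v3,v4) [-++] → (1.37479, -1.1489, -0.477282)–(1.74997, -1.1489, -0.5992)  len=0.3945
  (v24,v4,v20) [-+-] → (1.74997, -1.1489, -0.5992)–(1.92409, -1.1489, -0.359516)  len=0.2963
  (v20,v4,v0) [-++] → (1.92409, -1.1489, -0.359516)–(2.18527, -1.1489, 0)  len=0.4444

Chained into 2 loop(s):
  loop 1: 12 segments, perimeter = 3.6215
  loop 2: 10 segments, perimeter = 3.7031
Total perimeter = 7.325


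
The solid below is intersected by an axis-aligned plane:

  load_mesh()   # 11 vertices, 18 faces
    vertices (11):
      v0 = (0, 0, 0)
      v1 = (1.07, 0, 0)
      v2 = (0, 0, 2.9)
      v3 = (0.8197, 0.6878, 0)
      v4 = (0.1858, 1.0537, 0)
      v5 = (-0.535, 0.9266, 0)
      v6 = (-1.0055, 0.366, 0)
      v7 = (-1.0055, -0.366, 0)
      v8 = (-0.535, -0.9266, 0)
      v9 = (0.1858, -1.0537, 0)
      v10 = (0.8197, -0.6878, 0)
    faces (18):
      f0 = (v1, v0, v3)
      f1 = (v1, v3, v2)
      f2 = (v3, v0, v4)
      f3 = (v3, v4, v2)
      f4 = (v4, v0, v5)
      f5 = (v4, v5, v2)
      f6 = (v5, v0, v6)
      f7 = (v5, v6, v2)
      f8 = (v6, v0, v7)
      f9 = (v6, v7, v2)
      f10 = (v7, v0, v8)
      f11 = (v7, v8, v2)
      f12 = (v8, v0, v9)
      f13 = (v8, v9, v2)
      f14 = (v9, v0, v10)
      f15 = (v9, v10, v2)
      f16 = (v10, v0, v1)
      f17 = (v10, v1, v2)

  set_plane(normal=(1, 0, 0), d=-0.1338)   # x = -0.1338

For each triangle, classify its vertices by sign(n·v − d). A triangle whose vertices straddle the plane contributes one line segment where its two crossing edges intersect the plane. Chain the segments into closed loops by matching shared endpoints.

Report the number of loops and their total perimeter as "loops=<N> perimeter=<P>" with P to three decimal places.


Straddling triangles (10 of 18):
  (v4,v0,v5) [++-] → (-0.1338, 0.231737, 0)–(-0.1338, 0.997344, 0)  len=0.7656
  (v4,v5,v2) [+-+] → (-0.1338, 0.997344, 0)–(-0.1338, 0.231737, 2.17473)  len=2.3056
  (v5,v0,v6) [-+-] → (-0.1338, 0.231737, 0)–(-0.1338, 0.0487029, 0)  len=0.1830
  (v5,v6,v2) [--+] → (-0.1338, 0.0487029, 2.5141)–(-0.1338, 0.231737, 2.17473)  len=0.3856
  (v6,v0,v7) [-+-] → (-0.1338, 0.0487029, 0)–(-0.1338, -0.0487029, 0)  len=0.0974
  (v6,v7,v2) [--+] → (-0.1338, -0.0487029, 2.5141)–(-0.1338, 0.0487029, 2.5141)  len=0.0974
  (v7,v0,v8) [-+-] → (-0.1338, -0.0487029, 0)–(-0.1338, -0.231737, 0)  len=0.1830
  (v7,v8,v2) [--+] → (-0.1338, -0.231737, 2.17473)–(-0.1338, -0.0487029, 2.5141)  len=0.3856
  (v8,v0,v9) [-++] → (-0.1338, -0.231737, 0)–(-0.1338, -0.997344, 0)  len=0.7656
  (v8,v9,v2) [-++] → (-0.1338, -0.997344, 0)–(-0.1338, -0.231737, 2.17473)  len=2.3056

Chained into 1 loop(s):
  loop 1: 10 segments, perimeter = 7.4744
Total perimeter = 7.474

loops=1 perimeter=7.474


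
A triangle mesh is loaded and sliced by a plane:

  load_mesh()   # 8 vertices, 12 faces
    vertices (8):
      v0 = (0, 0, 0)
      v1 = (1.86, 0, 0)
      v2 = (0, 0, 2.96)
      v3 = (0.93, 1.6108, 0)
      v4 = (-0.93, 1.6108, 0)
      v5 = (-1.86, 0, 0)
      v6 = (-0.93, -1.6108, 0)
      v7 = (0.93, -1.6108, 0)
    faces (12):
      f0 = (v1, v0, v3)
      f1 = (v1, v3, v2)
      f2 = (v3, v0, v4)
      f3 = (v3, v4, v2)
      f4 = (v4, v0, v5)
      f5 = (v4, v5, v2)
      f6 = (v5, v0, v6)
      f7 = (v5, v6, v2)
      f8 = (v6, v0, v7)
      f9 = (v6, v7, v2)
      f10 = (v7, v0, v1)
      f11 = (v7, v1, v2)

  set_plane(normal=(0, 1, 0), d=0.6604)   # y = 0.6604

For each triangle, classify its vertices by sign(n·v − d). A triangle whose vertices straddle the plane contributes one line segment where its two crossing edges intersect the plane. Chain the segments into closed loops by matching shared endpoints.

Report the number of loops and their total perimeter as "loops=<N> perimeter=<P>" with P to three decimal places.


loops=1 perimeter=7.845

Straddling triangles (6 of 12):
  (v1,v0,v3) [--+] → (0.381284, 0.6604, 0)–(1.47872, 0.6604, 0)  len=1.0974
  (v1,v3,v2) [-+-] → (1.47872, 0.6604, 0)–(0.381284, 0.6604, 1.74645)  len=2.0626
  (v3,v0,v4) [+-+] → (0.381284, 0.6604, 0)–(-0.381284, 0.6604, 0)  len=0.7626
  (v3,v4,v2) [++-] → (-0.381284, 0.6604, 1.74645)–(0.381284, 0.6604, 1.74645)  len=0.7626
  (v4,v0,v5) [+--] → (-0.381284, 0.6604, 0)–(-1.47872, 0.6604, 0)  len=1.0974
  (v4,v5,v2) [+--] → (-1.47872, 0.6604, 0)–(-0.381284, 0.6604, 1.74645)  len=2.0626

Chained into 1 loop(s):
  loop 1: 6 segments, perimeter = 7.8453
Total perimeter = 7.845


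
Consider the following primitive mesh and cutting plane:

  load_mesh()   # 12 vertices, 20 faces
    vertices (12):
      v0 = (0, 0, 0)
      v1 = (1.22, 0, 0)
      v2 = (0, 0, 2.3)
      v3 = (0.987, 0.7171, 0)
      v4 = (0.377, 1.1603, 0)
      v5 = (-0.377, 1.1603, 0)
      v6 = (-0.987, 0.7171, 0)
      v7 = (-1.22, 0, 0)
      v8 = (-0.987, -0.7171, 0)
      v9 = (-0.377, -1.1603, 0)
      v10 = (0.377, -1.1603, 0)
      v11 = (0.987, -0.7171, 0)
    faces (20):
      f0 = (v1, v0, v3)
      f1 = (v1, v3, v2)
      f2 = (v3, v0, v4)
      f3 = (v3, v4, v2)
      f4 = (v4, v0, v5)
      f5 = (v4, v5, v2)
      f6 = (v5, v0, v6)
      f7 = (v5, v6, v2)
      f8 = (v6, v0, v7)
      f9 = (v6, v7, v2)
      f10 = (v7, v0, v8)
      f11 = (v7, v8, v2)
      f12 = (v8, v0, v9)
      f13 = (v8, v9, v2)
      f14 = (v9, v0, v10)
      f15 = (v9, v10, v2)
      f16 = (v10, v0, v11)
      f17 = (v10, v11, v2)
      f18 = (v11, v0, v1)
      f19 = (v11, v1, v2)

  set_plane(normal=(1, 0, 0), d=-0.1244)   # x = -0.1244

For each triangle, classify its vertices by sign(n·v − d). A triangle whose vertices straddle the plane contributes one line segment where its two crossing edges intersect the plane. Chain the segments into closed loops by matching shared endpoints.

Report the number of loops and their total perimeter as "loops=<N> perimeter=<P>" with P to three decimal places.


loops=1 perimeter=7.090

Straddling triangles (12 of 20):
  (v4,v0,v5) [++-] → (-0.1244, 0.382868, 0)–(-0.1244, 1.1603, 0)  len=0.7774
  (v4,v5,v2) [+-+] → (-0.1244, 1.1603, 0)–(-0.1244, 0.382868, 1.54106)  len=1.7261
  (v5,v0,v6) [-+-] → (-0.1244, 0.382868, 0)–(-0.1244, 0.0903822, 0)  len=0.2925
  (v5,v6,v2) [--+] → (-0.1244, 0.0903822, 2.01011)–(-0.1244, 0.382868, 1.54106)  len=0.5528
  (v6,v0,v7) [-+-] → (-0.1244, 0.0903822, 0)–(-0.1244, 0, 0)  len=0.0904
  (v6,v7,v2) [--+] → (-0.1244, 0, 2.06548)–(-0.1244, 0.0903822, 2.01011)  len=0.1060
  (v7,v0,v8) [-+-] → (-0.1244, 0, 0)–(-0.1244, -0.0903822, 0)  len=0.0904
  (v7,v8,v2) [--+] → (-0.1244, -0.0903822, 2.01011)–(-0.1244, 0, 2.06548)  len=0.1060
  (v8,v0,v9) [-+-] → (-0.1244, -0.0903822, 0)–(-0.1244, -0.382868, 0)  len=0.2925
  (v8,v9,v2) [--+] → (-0.1244, -0.382868, 1.54106)–(-0.1244, -0.0903822, 2.01011)  len=0.5528
  (v9,v0,v10) [-++] → (-0.1244, -0.382868, 0)–(-0.1244, -1.1603, 0)  len=0.7774
  (v9,v10,v2) [-++] → (-0.1244, -1.1603, 0)–(-0.1244, -0.382868, 1.54106)  len=1.7261

Chained into 1 loop(s):
  loop 1: 12 segments, perimeter = 7.0902
Total perimeter = 7.090


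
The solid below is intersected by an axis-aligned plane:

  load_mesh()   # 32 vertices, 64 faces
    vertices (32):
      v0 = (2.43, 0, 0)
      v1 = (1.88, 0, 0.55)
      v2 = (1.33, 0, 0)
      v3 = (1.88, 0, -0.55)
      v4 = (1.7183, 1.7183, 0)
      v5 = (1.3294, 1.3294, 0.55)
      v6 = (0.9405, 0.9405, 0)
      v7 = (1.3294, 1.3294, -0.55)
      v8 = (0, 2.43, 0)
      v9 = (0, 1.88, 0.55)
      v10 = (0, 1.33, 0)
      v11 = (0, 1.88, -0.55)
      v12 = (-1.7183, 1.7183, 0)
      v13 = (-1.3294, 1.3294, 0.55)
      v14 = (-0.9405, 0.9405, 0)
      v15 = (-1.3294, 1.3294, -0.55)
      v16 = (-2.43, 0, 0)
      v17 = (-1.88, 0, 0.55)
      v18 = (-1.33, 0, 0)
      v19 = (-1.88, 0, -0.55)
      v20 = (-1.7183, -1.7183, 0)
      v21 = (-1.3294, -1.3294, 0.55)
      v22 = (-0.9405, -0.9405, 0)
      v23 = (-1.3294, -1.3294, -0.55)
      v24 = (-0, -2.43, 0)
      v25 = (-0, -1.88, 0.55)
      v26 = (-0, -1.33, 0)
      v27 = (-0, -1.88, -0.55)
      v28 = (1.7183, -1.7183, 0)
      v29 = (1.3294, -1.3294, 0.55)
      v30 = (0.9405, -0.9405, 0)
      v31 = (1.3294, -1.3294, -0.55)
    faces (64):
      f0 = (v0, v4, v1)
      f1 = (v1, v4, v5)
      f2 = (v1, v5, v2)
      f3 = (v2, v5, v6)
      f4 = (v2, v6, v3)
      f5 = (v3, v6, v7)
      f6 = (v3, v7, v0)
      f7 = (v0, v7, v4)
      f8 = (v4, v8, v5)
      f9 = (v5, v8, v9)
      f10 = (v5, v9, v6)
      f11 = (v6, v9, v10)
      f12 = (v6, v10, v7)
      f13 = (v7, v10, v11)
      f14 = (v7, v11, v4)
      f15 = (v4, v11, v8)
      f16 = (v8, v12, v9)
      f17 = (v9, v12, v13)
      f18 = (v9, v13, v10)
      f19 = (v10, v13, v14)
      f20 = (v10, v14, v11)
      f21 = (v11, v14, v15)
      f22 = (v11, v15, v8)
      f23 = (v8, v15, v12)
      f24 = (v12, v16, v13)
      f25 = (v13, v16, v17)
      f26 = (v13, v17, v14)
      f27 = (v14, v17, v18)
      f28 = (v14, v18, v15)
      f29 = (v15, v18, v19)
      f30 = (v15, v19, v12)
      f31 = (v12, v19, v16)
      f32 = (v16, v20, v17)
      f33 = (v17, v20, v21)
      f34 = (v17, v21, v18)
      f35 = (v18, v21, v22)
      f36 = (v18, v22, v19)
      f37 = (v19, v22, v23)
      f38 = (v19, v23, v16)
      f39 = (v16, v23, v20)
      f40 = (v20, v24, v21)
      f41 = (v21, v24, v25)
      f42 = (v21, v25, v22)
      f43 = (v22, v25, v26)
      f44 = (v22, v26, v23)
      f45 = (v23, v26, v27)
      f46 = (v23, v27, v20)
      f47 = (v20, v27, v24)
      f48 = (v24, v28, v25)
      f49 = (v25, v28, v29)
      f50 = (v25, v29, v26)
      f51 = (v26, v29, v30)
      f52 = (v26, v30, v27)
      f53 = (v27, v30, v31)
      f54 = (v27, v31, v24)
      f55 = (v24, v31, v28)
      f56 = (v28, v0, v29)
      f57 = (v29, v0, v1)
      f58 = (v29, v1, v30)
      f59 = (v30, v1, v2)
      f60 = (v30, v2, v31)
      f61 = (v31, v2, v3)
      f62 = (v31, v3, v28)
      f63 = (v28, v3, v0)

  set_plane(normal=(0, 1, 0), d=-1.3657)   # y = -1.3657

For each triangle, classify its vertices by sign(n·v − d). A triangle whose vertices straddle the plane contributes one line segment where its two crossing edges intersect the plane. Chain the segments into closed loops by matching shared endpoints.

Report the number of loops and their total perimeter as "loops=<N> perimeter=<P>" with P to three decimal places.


Straddling triangles (18 of 64):
  (v16,v20,v17) [+-+] → (-1.86434, -1.3657, 0)–(-1.75148, -1.3657, 0.112862)  len=0.1596
  (v17,v20,v21) [+-+] → (-1.75148, -1.3657, 0.112862)–(-1.3657, -1.3657, 0.498663)  len=0.5456
  (v16,v23,v20) [++-] → (-1.3657, -1.3657, -0.498663)–(-1.86434, -1.3657, 0)  len=0.7052
  (v20,v24,v21) [--+] → (-1.28555, -1.3657, 0.53186)–(-1.3657, -1.3657, 0.498663)  len=0.0867
  (v21,v24,v25) [+--] → (-1.28555, -1.3657, 0.53186)–(-1.24176, -1.3657, 0.55)  len=0.0474
  (v21,v25,v22) [+-+] → (-1.24176, -1.3657, 0.55)–(-0.514847, -1.3657, 0.24892)  len=0.7868
  (v22,v25,v26) [+-+] → (-0.514847, -1.3657, 0.24892)–(0, -1.3657, 0.0357)  len=0.5573
  (v23,v26,v27) [++-] → (0, -1.3657, -0.0357)–(-1.24176, -1.3657, -0.55)  len=1.3440
  (v23,v27,v20) [+--] → (-1.24176, -1.3657, -0.55)–(-1.3657, -1.3657, -0.498663)  len=0.1342
  (v25,v28,v29) [--+] → (1.3657, -1.3657, 0.498663)–(1.24176, -1.3657, 0.55)  len=0.1342
  (v25,v29,v26) [-++] → (1.24176, -1.3657, 0.55)–(0, -1.3657, 0.0357)  len=1.3440
  (v26,v30,v27) [++-] → (0.514847, -1.3657, -0.24892)–(0, -1.3657, -0.0357)  len=0.5573
  (v27,v30,v31) [-++] → (0.514847, -1.3657, -0.24892)–(1.24176, -1.3657, -0.55)  len=0.7868
  (v27,v31,v24) [-+-] → (1.24176, -1.3657, -0.55)–(1.28555, -1.3657, -0.53186)  len=0.0474
  (v24,v31,v28) [-+-] → (1.28555, -1.3657, -0.53186)–(1.3657, -1.3657, -0.498663)  len=0.0867
  (v28,v0,v29) [-++] → (1.86434, -1.3657, 0)–(1.3657, -1.3657, 0.498663)  len=0.7052
  (v31,v3,v28) [++-] → (1.75148, -1.3657, -0.112862)–(1.3657, -1.3657, -0.498663)  len=0.5456
  (v28,v3,v0) [-++] → (1.75148, -1.3657, -0.112862)–(1.86434, -1.3657, 0)  len=0.1596

Chained into 1 loop(s):
  loop 1: 18 segments, perimeter = 8.7336
Total perimeter = 8.734

loops=1 perimeter=8.734


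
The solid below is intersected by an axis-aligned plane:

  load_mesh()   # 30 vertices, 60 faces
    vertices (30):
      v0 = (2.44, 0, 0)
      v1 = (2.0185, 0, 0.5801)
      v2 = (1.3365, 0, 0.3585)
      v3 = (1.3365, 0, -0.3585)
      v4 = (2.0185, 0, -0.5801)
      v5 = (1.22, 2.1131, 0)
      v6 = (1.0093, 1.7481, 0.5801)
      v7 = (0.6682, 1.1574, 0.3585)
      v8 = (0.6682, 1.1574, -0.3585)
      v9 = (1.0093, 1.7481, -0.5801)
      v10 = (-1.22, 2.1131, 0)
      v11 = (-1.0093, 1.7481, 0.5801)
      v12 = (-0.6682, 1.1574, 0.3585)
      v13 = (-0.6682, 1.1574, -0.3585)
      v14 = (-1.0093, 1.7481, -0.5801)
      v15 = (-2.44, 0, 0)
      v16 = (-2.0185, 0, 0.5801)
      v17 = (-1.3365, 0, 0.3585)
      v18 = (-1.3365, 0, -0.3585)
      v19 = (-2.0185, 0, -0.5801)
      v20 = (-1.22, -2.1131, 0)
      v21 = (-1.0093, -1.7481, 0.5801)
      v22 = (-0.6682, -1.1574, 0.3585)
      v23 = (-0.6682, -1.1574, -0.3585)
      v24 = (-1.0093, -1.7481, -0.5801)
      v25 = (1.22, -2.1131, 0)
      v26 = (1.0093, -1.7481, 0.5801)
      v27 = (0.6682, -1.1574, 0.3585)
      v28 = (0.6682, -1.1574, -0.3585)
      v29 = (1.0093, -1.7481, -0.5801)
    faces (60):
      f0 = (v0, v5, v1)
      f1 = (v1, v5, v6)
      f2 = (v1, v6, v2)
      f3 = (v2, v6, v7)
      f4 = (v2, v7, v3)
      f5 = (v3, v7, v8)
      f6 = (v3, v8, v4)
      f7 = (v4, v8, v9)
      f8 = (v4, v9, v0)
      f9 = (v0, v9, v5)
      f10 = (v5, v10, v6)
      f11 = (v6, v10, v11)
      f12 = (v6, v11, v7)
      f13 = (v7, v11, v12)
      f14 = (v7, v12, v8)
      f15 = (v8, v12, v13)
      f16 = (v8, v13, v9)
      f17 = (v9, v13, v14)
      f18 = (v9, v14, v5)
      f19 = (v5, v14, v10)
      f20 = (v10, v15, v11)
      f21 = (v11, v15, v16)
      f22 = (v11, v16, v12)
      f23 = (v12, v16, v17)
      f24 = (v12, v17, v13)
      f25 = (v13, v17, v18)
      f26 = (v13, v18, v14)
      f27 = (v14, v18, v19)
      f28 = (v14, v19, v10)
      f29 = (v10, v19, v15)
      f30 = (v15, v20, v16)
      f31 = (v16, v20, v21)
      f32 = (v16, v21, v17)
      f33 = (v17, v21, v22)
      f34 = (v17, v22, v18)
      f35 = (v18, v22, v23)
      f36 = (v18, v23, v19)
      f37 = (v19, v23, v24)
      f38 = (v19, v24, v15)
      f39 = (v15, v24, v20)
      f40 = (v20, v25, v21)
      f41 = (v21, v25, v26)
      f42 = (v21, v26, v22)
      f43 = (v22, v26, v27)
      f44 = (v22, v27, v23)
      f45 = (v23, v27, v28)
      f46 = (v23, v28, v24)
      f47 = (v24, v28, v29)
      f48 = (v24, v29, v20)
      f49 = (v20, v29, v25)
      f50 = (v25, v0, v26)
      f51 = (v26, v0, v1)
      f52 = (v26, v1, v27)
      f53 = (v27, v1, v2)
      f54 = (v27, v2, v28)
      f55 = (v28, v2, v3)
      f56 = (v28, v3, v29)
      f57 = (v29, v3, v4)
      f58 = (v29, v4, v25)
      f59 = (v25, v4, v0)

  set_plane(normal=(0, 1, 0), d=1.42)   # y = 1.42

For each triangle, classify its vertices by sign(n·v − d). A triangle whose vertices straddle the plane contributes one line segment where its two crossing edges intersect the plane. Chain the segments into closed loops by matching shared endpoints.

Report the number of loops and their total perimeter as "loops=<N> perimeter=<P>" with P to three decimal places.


Straddling triangles (18 of 60):
  (v0,v5,v1) [-+-] → (1.62016, 1.42, 0)–(1.48191, 1.42, 0.190274)  len=0.2352
  (v1,v5,v6) [-++] → (1.48191, 1.42, 0.190274)–(1.19872, 1.42, 0.5801)  len=0.4818
  (v1,v6,v2) [-+-] → (1.19872, 1.42, 0.5801)–(1.07071, 1.42, 0.538508)  len=0.1346
  (v2,v6,v7) [-+-] → (1.07071, 1.42, 0.538508)–(0.819838, 1.42, 0.457014)  len=0.2638
  (v4,v8,v9) [--+] → (0.819838, 1.42, -0.457014)–(1.19872, 1.42, -0.5801)  len=0.3984
  (v4,v9,v0) [-+-] → (1.19872, 1.42, -0.5801)–(1.27783, 1.42, -0.471221)  len=0.1346
  (v0,v9,v5) [-++] → (1.27783, 1.42, -0.471221)–(1.62016, 1.42, 0)  len=0.5824
  (v6,v11,v7) [++-] → (-0.0775449, 1.42, 0.457014)–(0.819838, 1.42, 0.457014)  len=0.8974
  (v7,v11,v12) [-+-] → (-0.0775449, 1.42, 0.457014)–(-0.819838, 1.42, 0.457014)  len=0.7423
  (v8,v13,v9) [--+] → (0.0775449, 1.42, -0.457014)–(0.819838, 1.42, -0.457014)  len=0.7423
  (v9,v13,v14) [+-+] → (0.0775449, 1.42, -0.457014)–(-0.819838, 1.42, -0.457014)  len=0.8974
  (v10,v15,v11) [+-+] → (-1.62016, 1.42, 0)–(-1.27783, 1.42, 0.471221)  len=0.5824
  (v11,v15,v16) [+--] → (-1.27783, 1.42, 0.471221)–(-1.19872, 1.42, 0.5801)  len=0.1346
  (v11,v16,v12) [+--] → (-1.19872, 1.42, 0.5801)–(-0.819838, 1.42, 0.457014)  len=0.3984
  (v13,v18,v14) [--+] → (-1.07071, 1.42, -0.538508)–(-0.819838, 1.42, -0.457014)  len=0.2638
  (v14,v18,v19) [+--] → (-1.07071, 1.42, -0.538508)–(-1.19872, 1.42, -0.5801)  len=0.1346
  (v14,v19,v10) [+-+] → (-1.19872, 1.42, -0.5801)–(-1.48191, 1.42, -0.190274)  len=0.4818
  (v10,v19,v15) [+--] → (-1.48191, 1.42, -0.190274)–(-1.62016, 1.42, 0)  len=0.2352

Chained into 1 loop(s):
  loop 1: 18 segments, perimeter = 7.7410
Total perimeter = 7.741

loops=1 perimeter=7.741


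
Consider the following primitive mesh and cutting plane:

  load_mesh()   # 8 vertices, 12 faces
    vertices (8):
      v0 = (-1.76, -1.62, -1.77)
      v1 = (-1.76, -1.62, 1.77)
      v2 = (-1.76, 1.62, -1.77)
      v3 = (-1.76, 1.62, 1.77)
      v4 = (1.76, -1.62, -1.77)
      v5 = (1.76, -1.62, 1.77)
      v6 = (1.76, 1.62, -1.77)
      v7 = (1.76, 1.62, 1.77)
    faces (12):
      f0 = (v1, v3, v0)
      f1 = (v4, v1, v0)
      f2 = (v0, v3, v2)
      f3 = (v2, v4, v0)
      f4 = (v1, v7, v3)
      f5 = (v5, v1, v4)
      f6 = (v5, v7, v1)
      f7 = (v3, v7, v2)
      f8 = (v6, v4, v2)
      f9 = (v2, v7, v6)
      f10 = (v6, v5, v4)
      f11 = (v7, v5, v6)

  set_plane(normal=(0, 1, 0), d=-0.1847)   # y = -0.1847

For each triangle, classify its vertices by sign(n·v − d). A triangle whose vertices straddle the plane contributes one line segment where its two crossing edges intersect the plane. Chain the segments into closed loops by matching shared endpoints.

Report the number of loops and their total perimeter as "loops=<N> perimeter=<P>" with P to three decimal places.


Straddling triangles (8 of 12):
  (v1,v3,v0) [-+-] → (-1.76, -0.1847, 1.77)–(-1.76, -0.1847, -0.201802)  len=1.9718
  (v0,v3,v2) [-++] → (-1.76, -0.1847, -0.201802)–(-1.76, -0.1847, -1.77)  len=1.5682
  (v2,v4,v0) [+--] → (0.200662, -0.1847, -1.77)–(-1.76, -0.1847, -1.77)  len=1.9607
  (v1,v7,v3) [-++] → (-0.200662, -0.1847, 1.77)–(-1.76, -0.1847, 1.77)  len=1.5593
  (v5,v7,v1) [-+-] → (1.76, -0.1847, 1.77)–(-0.200662, -0.1847, 1.77)  len=1.9607
  (v6,v4,v2) [+-+] → (1.76, -0.1847, -1.77)–(0.200662, -0.1847, -1.77)  len=1.5593
  (v6,v5,v4) [+--] → (1.76, -0.1847, 0.201802)–(1.76, -0.1847, -1.77)  len=1.9718
  (v7,v5,v6) [+-+] → (1.76, -0.1847, 1.77)–(1.76, -0.1847, 0.201802)  len=1.5682

Chained into 1 loop(s):
  loop 1: 8 segments, perimeter = 14.1200
Total perimeter = 14.120

loops=1 perimeter=14.120


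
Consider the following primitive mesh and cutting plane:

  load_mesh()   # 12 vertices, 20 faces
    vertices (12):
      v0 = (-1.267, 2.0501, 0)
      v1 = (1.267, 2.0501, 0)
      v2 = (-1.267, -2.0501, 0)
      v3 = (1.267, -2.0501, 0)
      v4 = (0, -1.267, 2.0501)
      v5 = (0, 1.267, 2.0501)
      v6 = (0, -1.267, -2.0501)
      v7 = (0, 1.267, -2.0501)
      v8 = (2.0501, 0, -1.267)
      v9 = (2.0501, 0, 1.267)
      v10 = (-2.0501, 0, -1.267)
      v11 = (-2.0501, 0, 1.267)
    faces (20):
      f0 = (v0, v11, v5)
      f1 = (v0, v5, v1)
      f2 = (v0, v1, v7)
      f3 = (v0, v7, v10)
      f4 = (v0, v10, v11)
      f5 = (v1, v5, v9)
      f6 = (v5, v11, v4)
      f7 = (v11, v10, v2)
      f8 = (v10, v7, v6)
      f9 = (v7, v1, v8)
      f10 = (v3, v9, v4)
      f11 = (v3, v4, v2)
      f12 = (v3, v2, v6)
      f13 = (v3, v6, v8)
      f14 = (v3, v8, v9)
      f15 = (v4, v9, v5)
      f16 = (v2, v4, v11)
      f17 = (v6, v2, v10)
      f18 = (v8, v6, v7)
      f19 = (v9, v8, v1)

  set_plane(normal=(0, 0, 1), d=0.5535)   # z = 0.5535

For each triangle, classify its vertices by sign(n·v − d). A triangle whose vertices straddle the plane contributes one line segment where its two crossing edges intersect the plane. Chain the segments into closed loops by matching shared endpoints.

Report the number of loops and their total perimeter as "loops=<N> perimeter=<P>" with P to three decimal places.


loops=1 perimeter=12.513

Straddling triangles (10 of 20):
  (v0,v11,v5) [-++] → (-1.6091, 1.1545, 0.5535)–(-0.924927, 1.83867, 0.5535)  len=0.9676
  (v0,v5,v1) [-+-] → (-0.924927, 1.83867, 0.5535)–(0.924927, 1.83867, 0.5535)  len=1.8499
  (v0,v10,v11) [--+] → (-2.0501, 0, 0.5535)–(-1.6091, 1.1545, 0.5535)  len=1.2359
  (v1,v5,v9) [-++] → (0.924927, 1.83867, 0.5535)–(1.6091, 1.1545, 0.5535)  len=0.9676
  (v11,v10,v2) [+--] → (-2.0501, 0, 0.5535)–(-1.6091, -1.1545, 0.5535)  len=1.2359
  (v3,v9,v4) [-++] → (1.6091, -1.1545, 0.5535)–(0.924927, -1.83867, 0.5535)  len=0.9676
  (v3,v4,v2) [-+-] → (0.924927, -1.83867, 0.5535)–(-0.924927, -1.83867, 0.5535)  len=1.8499
  (v3,v8,v9) [--+] → (2.0501, 0, 0.5535)–(1.6091, -1.1545, 0.5535)  len=1.2359
  (v2,v4,v11) [-++] → (-0.924927, -1.83867, 0.5535)–(-1.6091, -1.1545, 0.5535)  len=0.9676
  (v9,v8,v1) [+--] → (2.0501, 0, 0.5535)–(1.6091, 1.1545, 0.5535)  len=1.2359

Chained into 1 loop(s):
  loop 1: 10 segments, perimeter = 12.5134
Total perimeter = 12.513


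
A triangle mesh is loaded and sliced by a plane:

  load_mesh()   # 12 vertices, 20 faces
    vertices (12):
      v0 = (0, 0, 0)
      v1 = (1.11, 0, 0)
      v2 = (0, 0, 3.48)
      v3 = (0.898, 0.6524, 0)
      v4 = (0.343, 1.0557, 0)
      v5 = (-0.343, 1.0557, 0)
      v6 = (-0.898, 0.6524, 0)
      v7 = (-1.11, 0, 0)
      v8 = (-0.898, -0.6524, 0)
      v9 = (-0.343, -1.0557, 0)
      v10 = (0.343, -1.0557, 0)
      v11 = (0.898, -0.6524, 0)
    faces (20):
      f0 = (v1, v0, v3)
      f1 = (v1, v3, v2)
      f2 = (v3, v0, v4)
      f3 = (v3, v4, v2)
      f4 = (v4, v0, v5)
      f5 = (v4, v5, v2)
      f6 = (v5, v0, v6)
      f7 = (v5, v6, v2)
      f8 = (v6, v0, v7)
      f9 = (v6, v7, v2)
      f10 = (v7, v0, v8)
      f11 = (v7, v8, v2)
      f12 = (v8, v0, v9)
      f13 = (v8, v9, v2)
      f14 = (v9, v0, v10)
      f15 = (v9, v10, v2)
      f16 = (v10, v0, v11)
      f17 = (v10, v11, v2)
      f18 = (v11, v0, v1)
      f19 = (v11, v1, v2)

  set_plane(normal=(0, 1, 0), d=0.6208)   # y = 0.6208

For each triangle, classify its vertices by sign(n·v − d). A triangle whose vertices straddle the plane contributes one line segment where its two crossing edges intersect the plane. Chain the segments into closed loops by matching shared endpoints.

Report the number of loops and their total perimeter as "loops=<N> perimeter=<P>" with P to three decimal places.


loops=1 perimeter=5.421

Straddling triangles (10 of 20):
  (v1,v0,v3) [--+] → (0.854504, 0.6208, 0)–(0.908269, 0.6208, 0)  len=0.0538
  (v1,v3,v2) [-+-] → (0.908269, 0.6208, 0)–(0.854504, 0.6208, 0.168559)  len=0.1769
  (v3,v0,v4) [+-+] → (0.854504, 0.6208, 0)–(0.2017, 0.6208, 0)  len=0.6528
  (v3,v4,v2) [++-] → (0.2017, 0.6208, 1.4336)–(0.854504, 0.6208, 0.168559)  len=1.4235
  (v4,v0,v5) [+-+] → (0.2017, 0.6208, 0)–(-0.2017, 0.6208, 0)  len=0.4034
  (v4,v5,v2) [++-] → (-0.2017, 0.6208, 1.4336)–(0.2017, 0.6208, 1.4336)  len=0.4034
  (v5,v0,v6) [+-+] → (-0.2017, 0.6208, 0)–(-0.854504, 0.6208, 0)  len=0.6528
  (v5,v6,v2) [++-] → (-0.854504, 0.6208, 0.168559)–(-0.2017, 0.6208, 1.4336)  len=1.4235
  (v6,v0,v7) [+--] → (-0.854504, 0.6208, 0)–(-0.908269, 0.6208, 0)  len=0.0538
  (v6,v7,v2) [+--] → (-0.908269, 0.6208, 0)–(-0.854504, 0.6208, 0.168559)  len=0.1769

Chained into 1 loop(s):
  loop 1: 10 segments, perimeter = 5.4209
Total perimeter = 5.421


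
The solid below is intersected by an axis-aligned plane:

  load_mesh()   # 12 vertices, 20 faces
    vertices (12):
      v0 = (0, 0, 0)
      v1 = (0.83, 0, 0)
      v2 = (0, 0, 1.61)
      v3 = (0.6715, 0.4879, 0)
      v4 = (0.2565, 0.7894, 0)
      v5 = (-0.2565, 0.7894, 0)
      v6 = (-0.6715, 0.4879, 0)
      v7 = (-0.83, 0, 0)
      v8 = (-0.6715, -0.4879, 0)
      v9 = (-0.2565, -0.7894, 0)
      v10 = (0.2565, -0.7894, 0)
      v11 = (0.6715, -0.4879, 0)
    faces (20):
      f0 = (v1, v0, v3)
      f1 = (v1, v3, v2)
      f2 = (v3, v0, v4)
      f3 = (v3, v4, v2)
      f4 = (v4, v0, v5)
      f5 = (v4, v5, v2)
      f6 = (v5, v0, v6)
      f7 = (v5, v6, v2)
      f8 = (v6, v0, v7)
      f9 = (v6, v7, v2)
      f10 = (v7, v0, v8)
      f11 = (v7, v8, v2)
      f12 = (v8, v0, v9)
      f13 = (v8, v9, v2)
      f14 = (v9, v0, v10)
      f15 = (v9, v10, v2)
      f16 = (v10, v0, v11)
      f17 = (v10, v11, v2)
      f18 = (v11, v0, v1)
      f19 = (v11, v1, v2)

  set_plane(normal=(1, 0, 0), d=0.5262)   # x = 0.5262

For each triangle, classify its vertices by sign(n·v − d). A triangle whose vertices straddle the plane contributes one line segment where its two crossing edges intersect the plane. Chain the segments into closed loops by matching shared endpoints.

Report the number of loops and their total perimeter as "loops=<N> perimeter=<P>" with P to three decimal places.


loops=1 perimeter=2.905

Straddling triangles (8 of 20):
  (v1,v0,v3) [+-+] → (0.5262, 0, 0)–(0.5262, 0.382328, 0)  len=0.3823
  (v1,v3,v2) [++-] → (0.5262, 0.382328, 0.348374)–(0.5262, 0, 0.589299)  len=0.4519
  (v3,v0,v4) [+--] → (0.5262, 0.382328, 0)–(0.5262, 0.593461, 0)  len=0.2111
  (v3,v4,v2) [+--] → (0.5262, 0.593461, 0)–(0.5262, 0.382328, 0.348374)  len=0.4074
  (v10,v0,v11) [--+] → (0.5262, -0.382328, 0)–(0.5262, -0.593461, 0)  len=0.2111
  (v10,v11,v2) [-+-] → (0.5262, -0.593461, 0)–(0.5262, -0.382328, 0.348374)  len=0.4074
  (v11,v0,v1) [+-+] → (0.5262, -0.382328, 0)–(0.5262, 0, 0)  len=0.3823
  (v11,v1,v2) [++-] → (0.5262, 0, 0.589299)–(0.5262, -0.382328, 0.348374)  len=0.4519

Chained into 1 loop(s):
  loop 1: 8 segments, perimeter = 2.9055
Total perimeter = 2.905


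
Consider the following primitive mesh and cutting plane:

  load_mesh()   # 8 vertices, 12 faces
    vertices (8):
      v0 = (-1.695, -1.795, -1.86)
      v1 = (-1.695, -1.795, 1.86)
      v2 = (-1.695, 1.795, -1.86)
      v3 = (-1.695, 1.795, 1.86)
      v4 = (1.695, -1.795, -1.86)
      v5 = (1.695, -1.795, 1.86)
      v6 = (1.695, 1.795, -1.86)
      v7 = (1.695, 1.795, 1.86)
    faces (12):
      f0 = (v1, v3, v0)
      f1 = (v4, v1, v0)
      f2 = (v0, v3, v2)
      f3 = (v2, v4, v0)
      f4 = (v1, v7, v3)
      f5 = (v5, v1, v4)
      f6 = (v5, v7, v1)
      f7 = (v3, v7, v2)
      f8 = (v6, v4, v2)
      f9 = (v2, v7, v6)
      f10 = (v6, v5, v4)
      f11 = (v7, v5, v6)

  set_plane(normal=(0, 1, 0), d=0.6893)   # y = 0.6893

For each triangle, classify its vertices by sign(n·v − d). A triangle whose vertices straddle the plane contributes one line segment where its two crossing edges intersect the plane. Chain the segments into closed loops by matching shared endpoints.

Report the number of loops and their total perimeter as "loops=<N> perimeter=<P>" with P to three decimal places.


loops=1 perimeter=14.220

Straddling triangles (8 of 12):
  (v1,v3,v0) [-+-] → (-1.695, 0.6893, 1.86)–(-1.695, 0.6893, 0.714261)  len=1.1457
  (v0,v3,v2) [-++] → (-1.695, 0.6893, 0.714261)–(-1.695, 0.6893, -1.86)  len=2.5743
  (v2,v4,v0) [+--] → (-0.650899, 0.6893, -1.86)–(-1.695, 0.6893, -1.86)  len=1.0441
  (v1,v7,v3) [-++] → (0.650899, 0.6893, 1.86)–(-1.695, 0.6893, 1.86)  len=2.3459
  (v5,v7,v1) [-+-] → (1.695, 0.6893, 1.86)–(0.650899, 0.6893, 1.86)  len=1.0441
  (v6,v4,v2) [+-+] → (1.695, 0.6893, -1.86)–(-0.650899, 0.6893, -1.86)  len=2.3459
  (v6,v5,v4) [+--] → (1.695, 0.6893, -0.714261)–(1.695, 0.6893, -1.86)  len=1.1457
  (v7,v5,v6) [+-+] → (1.695, 0.6893, 1.86)–(1.695, 0.6893, -0.714261)  len=2.5743

Chained into 1 loop(s):
  loop 1: 8 segments, perimeter = 14.2200
Total perimeter = 14.220


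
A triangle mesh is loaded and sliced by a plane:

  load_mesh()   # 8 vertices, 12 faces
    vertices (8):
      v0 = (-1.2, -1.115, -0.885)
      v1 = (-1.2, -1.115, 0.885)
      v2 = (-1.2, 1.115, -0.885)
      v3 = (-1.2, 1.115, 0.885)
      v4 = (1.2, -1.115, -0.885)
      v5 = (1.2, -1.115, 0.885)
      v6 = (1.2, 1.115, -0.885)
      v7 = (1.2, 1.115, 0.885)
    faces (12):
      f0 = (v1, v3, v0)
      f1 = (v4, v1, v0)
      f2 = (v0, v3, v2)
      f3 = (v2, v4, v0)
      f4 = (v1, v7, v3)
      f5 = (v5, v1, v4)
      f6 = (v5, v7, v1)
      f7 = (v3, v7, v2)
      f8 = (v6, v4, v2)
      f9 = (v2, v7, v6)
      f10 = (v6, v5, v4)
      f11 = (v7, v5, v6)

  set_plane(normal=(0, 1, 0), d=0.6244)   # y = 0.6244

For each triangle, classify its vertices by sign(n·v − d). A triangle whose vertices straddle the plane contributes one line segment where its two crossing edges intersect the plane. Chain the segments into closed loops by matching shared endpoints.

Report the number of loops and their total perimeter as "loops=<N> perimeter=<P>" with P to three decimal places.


Straddling triangles (8 of 12):
  (v1,v3,v0) [-+-] → (-1.2, 0.6244, 0.885)–(-1.2, 0.6244, 0.4956)  len=0.3894
  (v0,v3,v2) [-++] → (-1.2, 0.6244, 0.4956)–(-1.2, 0.6244, -0.885)  len=1.3806
  (v2,v4,v0) [+--] → (-0.672, 0.6244, -0.885)–(-1.2, 0.6244, -0.885)  len=0.5280
  (v1,v7,v3) [-++] → (0.672, 0.6244, 0.885)–(-1.2, 0.6244, 0.885)  len=1.8720
  (v5,v7,v1) [-+-] → (1.2, 0.6244, 0.885)–(0.672, 0.6244, 0.885)  len=0.5280
  (v6,v4,v2) [+-+] → (1.2, 0.6244, -0.885)–(-0.672, 0.6244, -0.885)  len=1.8720
  (v6,v5,v4) [+--] → (1.2, 0.6244, -0.4956)–(1.2, 0.6244, -0.885)  len=0.3894
  (v7,v5,v6) [+-+] → (1.2, 0.6244, 0.885)–(1.2, 0.6244, -0.4956)  len=1.3806

Chained into 1 loop(s):
  loop 1: 8 segments, perimeter = 8.3400
Total perimeter = 8.340

loops=1 perimeter=8.340
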